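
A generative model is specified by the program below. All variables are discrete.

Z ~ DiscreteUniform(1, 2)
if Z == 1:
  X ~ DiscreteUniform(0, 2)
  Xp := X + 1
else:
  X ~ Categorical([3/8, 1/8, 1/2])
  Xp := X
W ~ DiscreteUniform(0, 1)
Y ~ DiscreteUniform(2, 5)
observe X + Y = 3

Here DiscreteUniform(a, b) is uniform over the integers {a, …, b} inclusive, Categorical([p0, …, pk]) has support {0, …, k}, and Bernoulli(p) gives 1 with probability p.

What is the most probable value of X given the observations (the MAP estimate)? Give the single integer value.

Enumerate traces; 8 have nonzero weight after conditioning:
  (Z=1, X=0, W=0, Y=3) weight 1/48
  (Z=1, X=0, W=1, Y=3) weight 1/48
  (Z=1, X=1, W=0, Y=2) weight 1/48
  (Z=1, X=1, W=1, Y=2) weight 1/48
  (Z=2, X=0, W=0, Y=3) weight 3/128
  (Z=2, X=0, W=1, Y=3) weight 3/128
  (Z=2, X=1, W=0, Y=2) weight 1/128
  (Z=2, X=1, W=1, Y=2) weight 1/128
Group by X:
  weight(X=0) = 17/192
  weight(X=1) = 11/192
Total weight = 17/192 + 11/192 = 7/48
P(X=0 | obs) = 17/192 / 7/48 = 17/28
P(X=1 | obs) = 11/192 / 7/48 = 11/28
argmax = 0

argmax_v P(X = v | obs) = 0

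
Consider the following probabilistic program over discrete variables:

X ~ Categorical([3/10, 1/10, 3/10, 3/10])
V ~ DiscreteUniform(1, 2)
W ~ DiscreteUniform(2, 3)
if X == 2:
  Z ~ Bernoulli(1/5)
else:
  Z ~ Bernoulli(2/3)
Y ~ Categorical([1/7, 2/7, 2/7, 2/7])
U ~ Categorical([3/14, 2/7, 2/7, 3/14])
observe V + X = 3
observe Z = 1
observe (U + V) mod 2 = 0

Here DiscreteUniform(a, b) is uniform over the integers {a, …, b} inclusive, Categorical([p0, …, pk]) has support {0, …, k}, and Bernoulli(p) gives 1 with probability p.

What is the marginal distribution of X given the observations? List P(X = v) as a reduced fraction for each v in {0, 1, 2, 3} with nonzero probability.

Enumerate traces; 32 have nonzero weight after conditioning:
  (X=1, V=2, W=2, Z=1, Y=0, U=0) weight 1/1960
  (X=1, V=2, W=2, Z=1, Y=0, U=2) weight 1/1470
  (X=1, V=2, W=2, Z=1, Y=1, U=0) weight 1/980
  (X=1, V=2, W=2, Z=1, Y=1, U=2) weight 1/735
  (X=1, V=2, W=2, Z=1, Y=2, U=0) weight 1/980
  (X=1, V=2, W=2, Z=1, Y=2, U=2) weight 1/735
  (X=1, V=2, W=2, Z=1, Y=3, U=0) weight 1/980
  (X=1, V=2, W=2, Z=1, Y=3, U=2) weight 1/735
  (X=2, V=1, W=2, Z=1, Y=0, U=1) weight 3/4900
  … 23 more
Group by X:
  weight(X=1) = 1/60
  weight(X=2) = 3/200
Total weight = 1/60 + 3/200 = 19/600
P(X=1 | obs) = 1/60 / 19/600 = 10/19
P(X=2 | obs) = 3/200 / 19/600 = 9/19

P(X=1) = 10/19, P(X=2) = 9/19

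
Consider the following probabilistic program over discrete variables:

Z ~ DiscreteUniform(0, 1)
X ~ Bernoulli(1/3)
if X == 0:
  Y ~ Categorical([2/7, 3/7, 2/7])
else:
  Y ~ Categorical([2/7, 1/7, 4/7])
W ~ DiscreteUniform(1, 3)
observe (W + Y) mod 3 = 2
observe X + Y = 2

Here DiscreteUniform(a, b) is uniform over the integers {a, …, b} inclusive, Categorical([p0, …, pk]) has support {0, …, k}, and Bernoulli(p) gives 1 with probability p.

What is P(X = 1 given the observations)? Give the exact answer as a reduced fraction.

P(X = 1 | obs) = 1/5

Enumerate traces; 4 have nonzero weight after conditioning:
  (Z=0, X=0, Y=2, W=3) weight 2/63
  (Z=0, X=1, Y=1, W=1) weight 1/126
  (Z=1, X=0, Y=2, W=3) weight 2/63
  (Z=1, X=1, Y=1, W=1) weight 1/126
Group by X:
  weight(X=0) = 4/63
  weight(X=1) = 1/63
Total weight = 4/63 + 1/63 = 5/63
P(X=0 | obs) = 4/63 / 5/63 = 4/5
P(X=1 | obs) = 1/63 / 5/63 = 1/5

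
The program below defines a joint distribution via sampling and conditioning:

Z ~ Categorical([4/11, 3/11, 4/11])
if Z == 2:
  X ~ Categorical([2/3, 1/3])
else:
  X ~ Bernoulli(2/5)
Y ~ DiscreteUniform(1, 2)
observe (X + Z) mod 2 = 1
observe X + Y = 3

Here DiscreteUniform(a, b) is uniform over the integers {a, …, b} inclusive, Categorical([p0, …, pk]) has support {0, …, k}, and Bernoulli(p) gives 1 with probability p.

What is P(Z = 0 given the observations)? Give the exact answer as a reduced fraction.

Enumerate traces; 2 have nonzero weight after conditioning:
  (Z=0, X=1, Y=2) weight 4/55
  (Z=2, X=1, Y=2) weight 2/33
Group by Z:
  weight(Z=0) = 4/55
  weight(Z=2) = 2/33
Total weight = 4/55 + 2/33 = 2/15
P(Z=0 | obs) = 4/55 / 2/15 = 6/11
P(Z=2 | obs) = 2/33 / 2/15 = 5/11

P(Z = 0 | obs) = 6/11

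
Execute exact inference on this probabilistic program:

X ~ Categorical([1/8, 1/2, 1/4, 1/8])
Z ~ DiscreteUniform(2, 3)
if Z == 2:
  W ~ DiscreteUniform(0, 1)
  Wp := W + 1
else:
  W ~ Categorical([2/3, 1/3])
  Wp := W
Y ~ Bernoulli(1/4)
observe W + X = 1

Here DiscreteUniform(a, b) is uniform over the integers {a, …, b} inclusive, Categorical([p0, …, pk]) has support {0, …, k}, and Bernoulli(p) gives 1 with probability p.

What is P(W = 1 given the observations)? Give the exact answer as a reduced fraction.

P(W = 1 | obs) = 5/33

Enumerate traces; 8 have nonzero weight after conditioning:
  (X=0, Z=2, W=1, Y=0) weight 3/128
  (X=0, Z=2, W=1, Y=1) weight 1/128
  (X=0, Z=3, W=1, Y=0) weight 1/64
  (X=0, Z=3, W=1, Y=1) weight 1/192
  (X=1, Z=2, W=0, Y=0) weight 3/32
  (X=1, Z=2, W=0, Y=1) weight 1/32
  (X=1, Z=3, W=0, Y=0) weight 1/8
  (X=1, Z=3, W=0, Y=1) weight 1/24
Group by W:
  weight(W=0) = 7/24
  weight(W=1) = 5/96
Total weight = 7/24 + 5/96 = 11/32
P(W=0 | obs) = 7/24 / 11/32 = 28/33
P(W=1 | obs) = 5/96 / 11/32 = 5/33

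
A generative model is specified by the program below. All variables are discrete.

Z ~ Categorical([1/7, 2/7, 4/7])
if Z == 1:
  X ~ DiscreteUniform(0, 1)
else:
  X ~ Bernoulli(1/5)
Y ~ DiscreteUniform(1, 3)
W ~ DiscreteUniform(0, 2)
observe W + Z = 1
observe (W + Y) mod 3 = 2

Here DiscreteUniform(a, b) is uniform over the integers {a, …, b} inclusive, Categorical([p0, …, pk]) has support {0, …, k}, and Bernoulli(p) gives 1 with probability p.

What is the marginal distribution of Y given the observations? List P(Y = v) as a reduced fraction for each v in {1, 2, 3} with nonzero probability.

Enumerate traces; 4 have nonzero weight after conditioning:
  (Z=0, X=0, Y=1, W=1) weight 4/315
  (Z=0, X=1, Y=1, W=1) weight 1/315
  (Z=1, X=0, Y=2, W=0) weight 1/63
  (Z=1, X=1, Y=2, W=0) weight 1/63
Group by Y:
  weight(Y=1) = 1/63
  weight(Y=2) = 2/63
Total weight = 1/63 + 2/63 = 1/21
P(Y=1 | obs) = 1/63 / 1/21 = 1/3
P(Y=2 | obs) = 2/63 / 1/21 = 2/3

P(Y=1) = 1/3, P(Y=2) = 2/3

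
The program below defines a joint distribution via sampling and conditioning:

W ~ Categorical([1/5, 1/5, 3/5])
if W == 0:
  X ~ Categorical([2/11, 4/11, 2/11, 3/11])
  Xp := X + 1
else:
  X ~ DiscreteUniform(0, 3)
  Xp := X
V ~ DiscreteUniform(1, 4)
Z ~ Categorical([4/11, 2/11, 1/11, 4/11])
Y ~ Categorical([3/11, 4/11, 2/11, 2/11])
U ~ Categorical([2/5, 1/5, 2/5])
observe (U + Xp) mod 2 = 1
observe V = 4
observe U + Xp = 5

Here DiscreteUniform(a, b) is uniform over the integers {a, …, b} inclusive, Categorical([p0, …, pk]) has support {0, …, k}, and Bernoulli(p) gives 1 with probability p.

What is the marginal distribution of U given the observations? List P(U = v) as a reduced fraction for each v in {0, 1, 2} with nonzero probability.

Enumerate traces; 64 have nonzero weight after conditioning:
  (W=0, X=2, V=4, Z=0, Y=0, U=2) weight 12/33275
  (W=0, X=2, V=4, Z=0, Y=1, U=2) weight 16/33275
  (W=0, X=2, V=4, Z=0, Y=2, U=2) weight 8/33275
  (W=0, X=2, V=4, Z=0, Y=3, U=2) weight 8/33275
  (W=0, X=2, V=4, Z=1, Y=0, U=2) weight 6/33275
  (W=0, X=2, V=4, Z=1, Y=1, U=2) weight 8/33275
  (W=0, X=2, V=4, Z=1, Y=2, U=2) weight 4/33275
  (W=0, X=2, V=4, Z=1, Y=3, U=2) weight 4/33275
  (W=0, X=3, V=4, Z=0, Y=0, U=1) weight 9/33275
  … 55 more
Group by U:
  weight(U=1) = 3/1100
  weight(U=2) = 13/550
Total weight = 3/1100 + 13/550 = 29/1100
P(U=1 | obs) = 3/1100 / 29/1100 = 3/29
P(U=2 | obs) = 13/550 / 29/1100 = 26/29

P(U=1) = 3/29, P(U=2) = 26/29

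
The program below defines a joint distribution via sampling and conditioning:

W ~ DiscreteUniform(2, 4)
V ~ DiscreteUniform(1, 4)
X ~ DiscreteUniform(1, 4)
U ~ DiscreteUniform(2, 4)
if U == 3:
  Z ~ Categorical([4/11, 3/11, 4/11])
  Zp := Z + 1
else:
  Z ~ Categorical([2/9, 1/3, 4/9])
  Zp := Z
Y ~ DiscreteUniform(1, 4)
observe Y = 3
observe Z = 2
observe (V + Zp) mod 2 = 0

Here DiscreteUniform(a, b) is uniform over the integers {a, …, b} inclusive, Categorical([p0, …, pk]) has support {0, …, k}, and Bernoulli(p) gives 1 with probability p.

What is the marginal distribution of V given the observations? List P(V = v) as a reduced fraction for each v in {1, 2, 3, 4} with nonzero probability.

P(V=1) = 9/62, P(V=2) = 11/31, P(V=3) = 9/62, P(V=4) = 11/31

Enumerate traces; 72 have nonzero weight after conditioning:
  (W=2, V=1, X=1, U=3, Z=2, Y=3) weight 1/1584
  (W=2, V=1, X=2, U=3, Z=2, Y=3) weight 1/1584
  (W=2, V=1, X=3, U=3, Z=2, Y=3) weight 1/1584
  (W=2, V=1, X=4, U=3, Z=2, Y=3) weight 1/1584
  (W=2, V=2, X=1, U=2, Z=2, Y=3) weight 1/1296
  (W=2, V=2, X=1, U=4, Z=2, Y=3) weight 1/1296
  (W=2, V=2, X=2, U=2, Z=2, Y=3) weight 1/1296
  (W=2, V=2, X=2, U=4, Z=2, Y=3) weight 1/1296
  (W=2, V=3, X=1, U=3, Z=2, Y=3) weight 1/1584
  (W=2, V=4, X=1, U=2, Z=2, Y=3) weight 1/1296
  … 62 more
Group by V:
  weight(V=1) = 1/132
  weight(V=2) = 1/54
  weight(V=3) = 1/132
  weight(V=4) = 1/54
Total weight = 1/132 + 1/54 + 1/132 + 1/54 = 31/594
P(V=1 | obs) = 1/132 / 31/594 = 9/62
P(V=2 | obs) = 1/54 / 31/594 = 11/31
P(V=3 | obs) = 1/132 / 31/594 = 9/62
P(V=4 | obs) = 1/54 / 31/594 = 11/31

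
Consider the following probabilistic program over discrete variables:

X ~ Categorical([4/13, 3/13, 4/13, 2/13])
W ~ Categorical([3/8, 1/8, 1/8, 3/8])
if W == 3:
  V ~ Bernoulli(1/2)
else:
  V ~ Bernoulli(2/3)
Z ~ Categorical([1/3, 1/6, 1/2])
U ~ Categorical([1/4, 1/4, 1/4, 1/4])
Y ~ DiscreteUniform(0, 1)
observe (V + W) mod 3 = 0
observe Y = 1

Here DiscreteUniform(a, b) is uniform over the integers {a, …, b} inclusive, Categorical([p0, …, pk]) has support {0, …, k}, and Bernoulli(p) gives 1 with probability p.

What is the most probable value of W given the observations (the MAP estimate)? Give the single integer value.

argmax_v P(W = v | obs) = 3

Enumerate traces; 144 have nonzero weight after conditioning:
  (X=0, W=0, V=0, Z=0, U=0, Y=1) weight 1/624
  (X=0, W=0, V=0, Z=0, U=1, Y=1) weight 1/624
  (X=0, W=0, V=0, Z=0, U=2, Y=1) weight 1/624
  (X=0, W=0, V=0, Z=0, U=3, Y=1) weight 1/624
  (X=0, W=0, V=0, Z=1, U=0, Y=1) weight 1/1248
  (X=0, W=0, V=0, Z=1, U=1, Y=1) weight 1/1248
  (X=0, W=0, V=0, Z=1, U=2, Y=1) weight 1/1248
  (X=0, W=0, V=0, Z=1, U=3, Y=1) weight 1/1248
  (X=0, W=2, V=1, Z=0, U=0, Y=1) weight 1/936
  (X=0, W=3, V=0, Z=0, U=0, Y=1) weight 1/416
  … 134 more
Group by W:
  weight(W=0) = 1/16
  weight(W=2) = 1/24
  weight(W=3) = 3/32
Total weight = 1/16 + 1/24 + 3/32 = 19/96
P(W=0 | obs) = 1/16 / 19/96 = 6/19
P(W=2 | obs) = 1/24 / 19/96 = 4/19
P(W=3 | obs) = 3/32 / 19/96 = 9/19
argmax = 3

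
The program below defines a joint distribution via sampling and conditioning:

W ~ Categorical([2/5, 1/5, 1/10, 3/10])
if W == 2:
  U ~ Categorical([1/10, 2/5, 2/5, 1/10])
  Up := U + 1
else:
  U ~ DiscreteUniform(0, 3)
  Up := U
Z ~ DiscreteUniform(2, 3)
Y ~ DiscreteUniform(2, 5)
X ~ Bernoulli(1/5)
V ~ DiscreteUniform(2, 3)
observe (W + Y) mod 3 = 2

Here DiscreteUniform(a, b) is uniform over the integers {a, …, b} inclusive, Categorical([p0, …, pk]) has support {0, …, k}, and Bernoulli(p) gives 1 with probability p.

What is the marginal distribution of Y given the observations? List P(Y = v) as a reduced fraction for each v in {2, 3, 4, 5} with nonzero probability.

Enumerate traces; 192 have nonzero weight after conditioning:
  (W=0, U=0, Z=2, Y=2, X=0, V=2) weight 1/200
  (W=0, U=0, Z=2, Y=2, X=0, V=3) weight 1/200
  (W=0, U=0, Z=2, Y=2, X=1, V=2) weight 1/800
  (W=0, U=0, Z=2, Y=2, X=1, V=3) weight 1/800
  (W=0, U=0, Z=2, Y=5, X=0, V=2) weight 1/200
  (W=0, U=0, Z=2, Y=5, X=0, V=3) weight 1/200
  (W=0, U=0, Z=2, Y=5, X=1, V=2) weight 1/800
  (W=0, U=0, Z=2, Y=5, X=1, V=3) weight 1/800
  (W=1, U=0, Z=2, Y=4, X=0, V=2) weight 1/400
  (W=2, U=0, Z=2, Y=3, X=0, V=2) weight 1/2000
  … 182 more
Group by Y:
  weight(Y=2) = 7/40
  weight(Y=3) = 1/40
  weight(Y=4) = 1/20
  weight(Y=5) = 7/40
Total weight = 7/40 + 1/40 + 1/20 + 7/40 = 17/40
P(Y=2 | obs) = 7/40 / 17/40 = 7/17
P(Y=3 | obs) = 1/40 / 17/40 = 1/17
P(Y=4 | obs) = 1/20 / 17/40 = 2/17
P(Y=5 | obs) = 7/40 / 17/40 = 7/17

P(Y=2) = 7/17, P(Y=3) = 1/17, P(Y=4) = 2/17, P(Y=5) = 7/17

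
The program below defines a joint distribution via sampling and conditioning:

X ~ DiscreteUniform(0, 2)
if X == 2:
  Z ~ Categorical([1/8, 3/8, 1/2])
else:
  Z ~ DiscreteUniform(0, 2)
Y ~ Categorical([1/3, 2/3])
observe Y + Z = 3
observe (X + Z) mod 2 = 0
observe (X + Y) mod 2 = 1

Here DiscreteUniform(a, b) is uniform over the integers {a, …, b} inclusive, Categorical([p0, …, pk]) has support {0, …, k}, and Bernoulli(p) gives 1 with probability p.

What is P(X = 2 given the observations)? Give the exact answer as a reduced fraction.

P(X = 2 | obs) = 3/5

Enumerate traces; 2 have nonzero weight after conditioning:
  (X=0, Z=2, Y=1) weight 2/27
  (X=2, Z=2, Y=1) weight 1/9
Group by X:
  weight(X=0) = 2/27
  weight(X=2) = 1/9
Total weight = 2/27 + 1/9 = 5/27
P(X=0 | obs) = 2/27 / 5/27 = 2/5
P(X=2 | obs) = 1/9 / 5/27 = 3/5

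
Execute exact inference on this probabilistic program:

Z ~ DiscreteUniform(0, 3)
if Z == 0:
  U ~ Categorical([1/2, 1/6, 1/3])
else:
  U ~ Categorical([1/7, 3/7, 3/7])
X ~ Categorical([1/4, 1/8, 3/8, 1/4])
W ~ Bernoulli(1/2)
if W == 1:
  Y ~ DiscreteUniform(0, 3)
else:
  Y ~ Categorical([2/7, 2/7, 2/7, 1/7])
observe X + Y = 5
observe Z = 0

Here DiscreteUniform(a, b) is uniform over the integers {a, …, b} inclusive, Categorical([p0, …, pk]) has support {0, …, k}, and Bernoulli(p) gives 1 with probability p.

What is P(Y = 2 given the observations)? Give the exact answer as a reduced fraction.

P(Y = 2 | obs) = 10/21

Enumerate traces; 12 have nonzero weight after conditioning:
  (Z=0, U=0, X=2, W=0, Y=3) weight 3/896
  (Z=0, U=0, X=2, W=1, Y=3) weight 3/512
  (Z=0, U=0, X=3, W=0, Y=2) weight 1/224
  (Z=0, U=0, X=3, W=1, Y=2) weight 1/256
  (Z=0, U=1, X=2, W=0, Y=3) weight 1/896
  (Z=0, U=1, X=2, W=1, Y=3) weight 1/512
  (Z=0, U=1, X=3, W=0, Y=2) weight 1/672
  (Z=0, U=1, X=3, W=1, Y=2) weight 1/768
  … 4 more
Group by Y:
  weight(Y=2) = 15/896
  weight(Y=3) = 33/1792
Total weight = 15/896 + 33/1792 = 9/256
P(Y=2 | obs) = 15/896 / 9/256 = 10/21
P(Y=3 | obs) = 33/1792 / 9/256 = 11/21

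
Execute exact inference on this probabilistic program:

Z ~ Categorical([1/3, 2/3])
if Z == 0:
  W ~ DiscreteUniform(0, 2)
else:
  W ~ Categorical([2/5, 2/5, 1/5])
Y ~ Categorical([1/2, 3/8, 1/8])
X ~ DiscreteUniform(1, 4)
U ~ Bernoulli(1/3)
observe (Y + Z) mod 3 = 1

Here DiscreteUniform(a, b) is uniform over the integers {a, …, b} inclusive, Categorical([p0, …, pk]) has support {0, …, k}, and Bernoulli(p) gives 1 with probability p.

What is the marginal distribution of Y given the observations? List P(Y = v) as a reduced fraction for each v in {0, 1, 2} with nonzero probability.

P(Y=0) = 8/11, P(Y=1) = 3/11

Enumerate traces; 48 have nonzero weight after conditioning:
  (Z=0, W=0, Y=1, X=1, U=0) weight 1/144
  (Z=0, W=0, Y=1, X=1, U=1) weight 1/288
  (Z=0, W=0, Y=1, X=2, U=0) weight 1/144
  (Z=0, W=0, Y=1, X=2, U=1) weight 1/288
  (Z=0, W=0, Y=1, X=3, U=0) weight 1/144
  (Z=0, W=0, Y=1, X=3, U=1) weight 1/288
  (Z=0, W=0, Y=1, X=4, U=0) weight 1/144
  (Z=0, W=0, Y=1, X=4, U=1) weight 1/288
  (Z=1, W=0, Y=0, X=1, U=0) weight 1/45
  … 39 more
Group by Y:
  weight(Y=0) = 1/3
  weight(Y=1) = 1/8
Total weight = 1/3 + 1/8 = 11/24
P(Y=0 | obs) = 1/3 / 11/24 = 8/11
P(Y=1 | obs) = 1/8 / 11/24 = 3/11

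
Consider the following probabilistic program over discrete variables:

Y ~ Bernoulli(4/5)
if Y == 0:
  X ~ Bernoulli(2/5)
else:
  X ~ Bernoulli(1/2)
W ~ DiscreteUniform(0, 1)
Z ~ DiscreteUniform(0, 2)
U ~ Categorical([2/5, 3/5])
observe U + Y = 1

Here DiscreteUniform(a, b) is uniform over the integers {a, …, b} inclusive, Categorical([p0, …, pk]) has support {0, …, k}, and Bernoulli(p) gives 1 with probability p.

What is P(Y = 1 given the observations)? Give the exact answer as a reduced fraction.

Enumerate traces; 24 have nonzero weight after conditioning:
  (Y=0, X=0, W=0, Z=0, U=1) weight 3/250
  (Y=0, X=0, W=0, Z=1, U=1) weight 3/250
  (Y=0, X=0, W=0, Z=2, U=1) weight 3/250
  (Y=0, X=0, W=1, Z=0, U=1) weight 3/250
  (Y=0, X=0, W=1, Z=1, U=1) weight 3/250
  (Y=0, X=0, W=1, Z=2, U=1) weight 3/250
  (Y=0, X=1, W=0, Z=0, U=1) weight 1/125
  (Y=0, X=1, W=0, Z=1, U=1) weight 1/125
  (Y=1, X=0, W=0, Z=0, U=0) weight 2/75
  … 15 more
Group by Y:
  weight(Y=0) = 3/25
  weight(Y=1) = 8/25
Total weight = 3/25 + 8/25 = 11/25
P(Y=0 | obs) = 3/25 / 11/25 = 3/11
P(Y=1 | obs) = 8/25 / 11/25 = 8/11

P(Y = 1 | obs) = 8/11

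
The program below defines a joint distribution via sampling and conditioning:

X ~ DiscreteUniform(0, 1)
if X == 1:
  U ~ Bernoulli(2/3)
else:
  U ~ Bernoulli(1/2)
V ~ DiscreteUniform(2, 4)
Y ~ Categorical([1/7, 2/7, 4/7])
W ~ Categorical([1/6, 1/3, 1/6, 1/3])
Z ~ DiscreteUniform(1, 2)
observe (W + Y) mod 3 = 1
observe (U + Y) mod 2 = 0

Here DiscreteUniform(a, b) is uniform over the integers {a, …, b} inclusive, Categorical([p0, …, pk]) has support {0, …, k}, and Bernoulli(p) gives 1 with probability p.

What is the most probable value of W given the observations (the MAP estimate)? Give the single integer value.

argmax_v P(W = v | obs) = 3

Enumerate traces; 48 have nonzero weight after conditioning:
  (X=0, U=0, V=2, Y=0, W=1, Z=1) weight 1/504
  (X=0, U=0, V=2, Y=0, W=1, Z=2) weight 1/504
  (X=0, U=0, V=2, Y=2, W=2, Z=1) weight 1/252
  (X=0, U=0, V=2, Y=2, W=2, Z=2) weight 1/252
  (X=0, U=0, V=3, Y=0, W=1, Z=1) weight 1/504
  (X=0, U=0, V=3, Y=0, W=1, Z=2) weight 1/504
  (X=0, U=0, V=3, Y=2, W=2, Z=1) weight 1/252
  (X=0, U=0, V=3, Y=2, W=2, Z=2) weight 1/252
  (X=0, U=1, V=2, Y=1, W=0, Z=1) weight 1/504
  (X=0, U=1, V=2, Y=1, W=3, Z=1) weight 1/252
  … 38 more
Group by W:
  weight(W=0) = 1/36
  weight(W=1) = 5/252
  weight(W=2) = 5/126
  weight(W=3) = 1/18
Total weight = 1/36 + 5/252 + 5/126 + 1/18 = 1/7
P(W=0 | obs) = 1/36 / 1/7 = 7/36
P(W=1 | obs) = 5/252 / 1/7 = 5/36
P(W=2 | obs) = 5/126 / 1/7 = 5/18
P(W=3 | obs) = 1/18 / 1/7 = 7/18
argmax = 3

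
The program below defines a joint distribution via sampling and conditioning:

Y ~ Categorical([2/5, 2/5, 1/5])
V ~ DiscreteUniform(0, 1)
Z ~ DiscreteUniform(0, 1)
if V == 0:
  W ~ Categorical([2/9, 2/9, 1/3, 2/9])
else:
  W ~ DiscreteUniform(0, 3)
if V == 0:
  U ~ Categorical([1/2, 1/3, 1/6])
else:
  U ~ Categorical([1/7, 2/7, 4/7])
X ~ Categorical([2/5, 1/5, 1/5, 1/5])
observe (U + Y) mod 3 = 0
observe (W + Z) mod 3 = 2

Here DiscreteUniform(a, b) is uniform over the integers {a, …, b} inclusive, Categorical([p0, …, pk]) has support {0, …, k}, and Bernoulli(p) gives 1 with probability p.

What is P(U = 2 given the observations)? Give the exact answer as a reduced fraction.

Enumerate traces; 48 have nonzero weight after conditioning:
  (Y=0, V=0, Z=0, W=2, U=0, X=0) weight 1/150
  (Y=0, V=0, Z=0, W=2, U=0, X=1) weight 1/300
  (Y=0, V=0, Z=0, W=2, U=0, X=2) weight 1/300
  (Y=0, V=0, Z=0, W=2, U=0, X=3) weight 1/300
  (Y=0, V=0, Z=1, W=1, U=0, X=0) weight 1/225
  (Y=0, V=0, Z=1, W=1, U=0, X=1) weight 1/450
  (Y=0, V=0, Z=1, W=1, U=0, X=2) weight 1/450
  (Y=0, V=0, Z=1, W=1, U=0, X=3) weight 1/450
  (Y=1, V=0, Z=0, W=2, U=2, X=0) weight 1/450
  (Y=2, V=0, Z=0, W=2, U=1, X=0) weight 1/450
  … 38 more
Group by U:
  weight(U=0) = 11/315
  weight(U=1) = 31/1890
  weight(U=2) = 143/3780
Total weight = 11/315 + 31/1890 + 143/3780 = 337/3780
P(U=0 | obs) = 11/315 / 337/3780 = 132/337
P(U=1 | obs) = 31/1890 / 337/3780 = 62/337
P(U=2 | obs) = 143/3780 / 337/3780 = 143/337

P(U = 2 | obs) = 143/337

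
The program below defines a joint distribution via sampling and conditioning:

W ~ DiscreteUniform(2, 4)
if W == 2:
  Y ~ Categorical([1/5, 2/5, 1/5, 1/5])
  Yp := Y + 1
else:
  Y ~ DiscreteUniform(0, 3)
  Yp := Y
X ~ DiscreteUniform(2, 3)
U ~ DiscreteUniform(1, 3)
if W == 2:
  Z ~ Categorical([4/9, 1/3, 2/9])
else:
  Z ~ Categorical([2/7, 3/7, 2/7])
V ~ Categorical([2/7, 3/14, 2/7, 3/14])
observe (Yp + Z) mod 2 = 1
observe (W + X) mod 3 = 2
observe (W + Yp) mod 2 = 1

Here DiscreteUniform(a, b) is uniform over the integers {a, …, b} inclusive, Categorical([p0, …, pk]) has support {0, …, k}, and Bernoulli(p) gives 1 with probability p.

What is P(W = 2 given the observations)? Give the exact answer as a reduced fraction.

Enumerate traces; 72 have nonzero weight after conditioning:
  (W=2, Y=0, X=3, U=1, Z=0, V=0) weight 4/2835
  (W=2, Y=0, X=3, U=1, Z=0, V=1) weight 1/945
  (W=2, Y=0, X=3, U=1, Z=0, V=2) weight 4/2835
  (W=2, Y=0, X=3, U=1, Z=0, V=3) weight 1/945
  (W=2, Y=0, X=3, U=1, Z=2, V=0) weight 2/2835
  (W=2, Y=0, X=3, U=1, Z=2, V=1) weight 1/1890
  (W=2, Y=0, X=3, U=1, Z=2, V=2) weight 2/2835
  (W=2, Y=0, X=3, U=1, Z=2, V=3) weight 1/1890
  (W=3, Y=0, X=2, U=1, Z=1, V=0) weight 1/588
  … 63 more
Group by W:
  weight(W=2) = 2/45
  weight(W=3) = 1/28
Total weight = 2/45 + 1/28 = 101/1260
P(W=2 | obs) = 2/45 / 101/1260 = 56/101
P(W=3 | obs) = 1/28 / 101/1260 = 45/101

P(W = 2 | obs) = 56/101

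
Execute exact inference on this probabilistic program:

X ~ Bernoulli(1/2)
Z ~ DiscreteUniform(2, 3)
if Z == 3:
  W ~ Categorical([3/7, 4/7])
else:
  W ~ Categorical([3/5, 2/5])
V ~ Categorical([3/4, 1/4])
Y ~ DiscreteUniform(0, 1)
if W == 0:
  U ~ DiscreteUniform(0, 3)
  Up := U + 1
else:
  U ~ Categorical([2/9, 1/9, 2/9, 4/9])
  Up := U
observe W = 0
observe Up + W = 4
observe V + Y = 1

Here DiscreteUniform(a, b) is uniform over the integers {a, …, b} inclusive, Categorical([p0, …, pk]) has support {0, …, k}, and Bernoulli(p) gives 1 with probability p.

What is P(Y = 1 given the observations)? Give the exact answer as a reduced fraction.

P(Y = 1 | obs) = 3/4

Enumerate traces; 8 have nonzero weight after conditioning:
  (X=0, Z=2, W=0, V=0, Y=1, U=3) weight 9/640
  (X=0, Z=2, W=0, V=1, Y=0, U=3) weight 3/640
  (X=0, Z=3, W=0, V=0, Y=1, U=3) weight 9/896
  (X=0, Z=3, W=0, V=1, Y=0, U=3) weight 3/896
  (X=1, Z=2, W=0, V=0, Y=1, U=3) weight 9/640
  (X=1, Z=2, W=0, V=1, Y=0, U=3) weight 3/640
  (X=1, Z=3, W=0, V=0, Y=1, U=3) weight 9/896
  (X=1, Z=3, W=0, V=1, Y=0, U=3) weight 3/896
Group by Y:
  weight(Y=0) = 9/560
  weight(Y=1) = 27/560
Total weight = 9/560 + 27/560 = 9/140
P(Y=0 | obs) = 9/560 / 9/140 = 1/4
P(Y=1 | obs) = 27/560 / 9/140 = 3/4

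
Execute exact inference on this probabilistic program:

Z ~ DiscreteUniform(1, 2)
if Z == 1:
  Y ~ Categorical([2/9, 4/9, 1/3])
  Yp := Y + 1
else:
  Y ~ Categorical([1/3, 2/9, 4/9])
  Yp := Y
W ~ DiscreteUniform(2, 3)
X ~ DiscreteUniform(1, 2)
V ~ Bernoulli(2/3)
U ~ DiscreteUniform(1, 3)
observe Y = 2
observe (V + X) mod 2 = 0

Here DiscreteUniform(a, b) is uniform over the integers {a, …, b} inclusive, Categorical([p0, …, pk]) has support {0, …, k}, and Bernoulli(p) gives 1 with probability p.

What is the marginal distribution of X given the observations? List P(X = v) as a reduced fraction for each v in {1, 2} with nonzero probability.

Enumerate traces; 24 have nonzero weight after conditioning:
  (Z=1, Y=2, W=2, X=1, V=1, U=1) weight 1/108
  (Z=1, Y=2, W=2, X=1, V=1, U=2) weight 1/108
  (Z=1, Y=2, W=2, X=1, V=1, U=3) weight 1/108
  (Z=1, Y=2, W=2, X=2, V=0, U=1) weight 1/216
  (Z=1, Y=2, W=2, X=2, V=0, U=2) weight 1/216
  (Z=1, Y=2, W=2, X=2, V=0, U=3) weight 1/216
  (Z=1, Y=2, W=3, X=1, V=1, U=1) weight 1/108
  (Z=1, Y=2, W=3, X=1, V=1, U=2) weight 1/108
  … 16 more
Group by X:
  weight(X=1) = 7/54
  weight(X=2) = 7/108
Total weight = 7/54 + 7/108 = 7/36
P(X=1 | obs) = 7/54 / 7/36 = 2/3
P(X=2 | obs) = 7/108 / 7/36 = 1/3

P(X=1) = 2/3, P(X=2) = 1/3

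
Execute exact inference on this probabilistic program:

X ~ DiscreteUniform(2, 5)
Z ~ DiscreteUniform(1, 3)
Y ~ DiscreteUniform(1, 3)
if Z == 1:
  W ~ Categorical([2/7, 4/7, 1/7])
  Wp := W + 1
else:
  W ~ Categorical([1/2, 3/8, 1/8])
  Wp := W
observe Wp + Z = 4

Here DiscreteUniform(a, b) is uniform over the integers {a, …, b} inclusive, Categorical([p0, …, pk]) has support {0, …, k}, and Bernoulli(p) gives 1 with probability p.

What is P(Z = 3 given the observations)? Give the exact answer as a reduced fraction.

P(Z = 3 | obs) = 7/12

Enumerate traces; 36 have nonzero weight after conditioning:
  (X=2, Z=1, Y=1, W=2) weight 1/252
  (X=2, Z=1, Y=2, W=2) weight 1/252
  (X=2, Z=1, Y=3, W=2) weight 1/252
  (X=2, Z=2, Y=1, W=2) weight 1/288
  (X=2, Z=2, Y=2, W=2) weight 1/288
  (X=2, Z=2, Y=3, W=2) weight 1/288
  (X=2, Z=3, Y=1, W=1) weight 1/96
  (X=2, Z=3, Y=2, W=1) weight 1/96
  … 28 more
Group by Z:
  weight(Z=1) = 1/21
  weight(Z=2) = 1/24
  weight(Z=3) = 1/8
Total weight = 1/21 + 1/24 + 1/8 = 3/14
P(Z=1 | obs) = 1/21 / 3/14 = 2/9
P(Z=2 | obs) = 1/24 / 3/14 = 7/36
P(Z=3 | obs) = 1/8 / 3/14 = 7/12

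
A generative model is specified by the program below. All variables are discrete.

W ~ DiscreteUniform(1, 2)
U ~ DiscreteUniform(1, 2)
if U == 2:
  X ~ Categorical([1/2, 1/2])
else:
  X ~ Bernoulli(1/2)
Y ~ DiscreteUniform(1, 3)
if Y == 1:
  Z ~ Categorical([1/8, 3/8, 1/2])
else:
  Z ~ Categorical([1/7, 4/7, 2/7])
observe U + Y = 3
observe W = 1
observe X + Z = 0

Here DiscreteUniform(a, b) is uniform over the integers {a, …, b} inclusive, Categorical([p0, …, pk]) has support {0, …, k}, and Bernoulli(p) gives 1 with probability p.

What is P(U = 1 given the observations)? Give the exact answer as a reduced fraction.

Enumerate traces; 2 have nonzero weight after conditioning:
  (W=1, U=1, X=0, Y=2, Z=0) weight 1/168
  (W=1, U=2, X=0, Y=1, Z=0) weight 1/192
Group by U:
  weight(U=1) = 1/168
  weight(U=2) = 1/192
Total weight = 1/168 + 1/192 = 5/448
P(U=1 | obs) = 1/168 / 5/448 = 8/15
P(U=2 | obs) = 1/192 / 5/448 = 7/15

P(U = 1 | obs) = 8/15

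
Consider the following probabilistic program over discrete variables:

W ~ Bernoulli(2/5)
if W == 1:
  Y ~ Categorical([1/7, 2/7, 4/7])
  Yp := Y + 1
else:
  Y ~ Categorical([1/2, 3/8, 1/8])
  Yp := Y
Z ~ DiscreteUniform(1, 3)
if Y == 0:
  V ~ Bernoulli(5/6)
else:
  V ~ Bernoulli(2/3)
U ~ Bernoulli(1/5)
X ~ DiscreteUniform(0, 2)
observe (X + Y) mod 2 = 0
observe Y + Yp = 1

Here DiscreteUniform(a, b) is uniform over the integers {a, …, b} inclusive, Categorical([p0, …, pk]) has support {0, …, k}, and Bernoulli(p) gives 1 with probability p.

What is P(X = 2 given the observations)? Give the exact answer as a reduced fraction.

P(X = 2 | obs) = 1/2

Enumerate traces; 24 have nonzero weight after conditioning:
  (W=1, Y=0, Z=1, V=0, U=0, X=0) weight 4/4725
  (W=1, Y=0, Z=1, V=0, U=0, X=2) weight 4/4725
  (W=1, Y=0, Z=1, V=0, U=1, X=0) weight 1/4725
  (W=1, Y=0, Z=1, V=0, U=1, X=2) weight 1/4725
  (W=1, Y=0, Z=1, V=1, U=0, X=0) weight 4/945
  (W=1, Y=0, Z=1, V=1, U=0, X=2) weight 4/945
  (W=1, Y=0, Z=1, V=1, U=1, X=0) weight 1/945
  (W=1, Y=0, Z=1, V=1, U=1, X=2) weight 1/945
  … 16 more
Group by X:
  weight(X=0) = 2/105
  weight(X=2) = 2/105
Total weight = 2/105 + 2/105 = 4/105
P(X=0 | obs) = 2/105 / 4/105 = 1/2
P(X=2 | obs) = 2/105 / 4/105 = 1/2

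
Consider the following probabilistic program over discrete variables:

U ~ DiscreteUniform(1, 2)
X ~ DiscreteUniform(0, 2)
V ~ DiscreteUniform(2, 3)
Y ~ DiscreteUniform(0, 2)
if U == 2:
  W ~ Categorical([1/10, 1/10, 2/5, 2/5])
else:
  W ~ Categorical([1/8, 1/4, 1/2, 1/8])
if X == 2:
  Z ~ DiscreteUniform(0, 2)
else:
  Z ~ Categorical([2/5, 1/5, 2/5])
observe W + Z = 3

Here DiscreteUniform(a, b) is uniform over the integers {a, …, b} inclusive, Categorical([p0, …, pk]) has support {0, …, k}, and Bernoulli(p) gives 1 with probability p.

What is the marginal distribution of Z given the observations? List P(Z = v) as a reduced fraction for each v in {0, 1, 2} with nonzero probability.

Enumerate traces; 108 have nonzero weight after conditioning:
  (U=1, X=0, V=2, Y=0, W=1, Z=2) weight 1/360
  (U=1, X=0, V=2, Y=0, W=2, Z=1) weight 1/360
  (U=1, X=0, V=2, Y=0, W=3, Z=0) weight 1/720
  (U=1, X=0, V=2, Y=1, W=1, Z=2) weight 1/360
  (U=1, X=0, V=2, Y=1, W=2, Z=1) weight 1/360
  (U=1, X=0, V=2, Y=1, W=3, Z=0) weight 1/720
  (U=1, X=0, V=2, Y=2, W=1, Z=2) weight 1/360
  (U=1, X=0, V=2, Y=2, W=2, Z=1) weight 1/360
  … 100 more
Group by Z:
  weight(Z=0) = 119/1200
  weight(Z=1) = 11/100
  weight(Z=2) = 119/1800
Total weight = 119/1200 + 11/100 + 119/1800 = 991/3600
P(Z=0 | obs) = 119/1200 / 991/3600 = 357/991
P(Z=1 | obs) = 11/100 / 991/3600 = 396/991
P(Z=2 | obs) = 119/1800 / 991/3600 = 238/991

P(Z=0) = 357/991, P(Z=1) = 396/991, P(Z=2) = 238/991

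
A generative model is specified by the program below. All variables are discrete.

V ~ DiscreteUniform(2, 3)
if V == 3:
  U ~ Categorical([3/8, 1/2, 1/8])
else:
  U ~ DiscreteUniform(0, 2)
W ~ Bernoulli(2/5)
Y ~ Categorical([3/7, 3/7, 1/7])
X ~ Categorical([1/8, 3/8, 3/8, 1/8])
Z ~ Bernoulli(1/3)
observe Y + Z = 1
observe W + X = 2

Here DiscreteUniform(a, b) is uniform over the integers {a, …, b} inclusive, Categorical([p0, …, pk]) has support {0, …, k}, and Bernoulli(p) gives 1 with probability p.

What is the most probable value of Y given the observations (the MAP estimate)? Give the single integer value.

argmax_v P(Y = v | obs) = 1

Enumerate traces; 24 have nonzero weight after conditioning:
  (V=2, U=0, W=0, Y=0, X=2, Z=1) weight 3/560
  (V=2, U=0, W=0, Y=1, X=2, Z=0) weight 3/280
  (V=2, U=0, W=1, Y=0, X=1, Z=1) weight 1/280
  (V=2, U=0, W=1, Y=1, X=1, Z=0) weight 1/140
  (V=2, U=1, W=0, Y=0, X=2, Z=1) weight 3/560
  (V=2, U=1, W=0, Y=1, X=2, Z=0) weight 3/280
  (V=2, U=1, W=1, Y=0, X=1, Z=1) weight 1/280
  (V=2, U=1, W=1, Y=1, X=1, Z=0) weight 1/140
  … 16 more
Group by Y:
  weight(Y=0) = 3/56
  weight(Y=1) = 3/28
Total weight = 3/56 + 3/28 = 9/56
P(Y=0 | obs) = 3/56 / 9/56 = 1/3
P(Y=1 | obs) = 3/28 / 9/56 = 2/3
argmax = 1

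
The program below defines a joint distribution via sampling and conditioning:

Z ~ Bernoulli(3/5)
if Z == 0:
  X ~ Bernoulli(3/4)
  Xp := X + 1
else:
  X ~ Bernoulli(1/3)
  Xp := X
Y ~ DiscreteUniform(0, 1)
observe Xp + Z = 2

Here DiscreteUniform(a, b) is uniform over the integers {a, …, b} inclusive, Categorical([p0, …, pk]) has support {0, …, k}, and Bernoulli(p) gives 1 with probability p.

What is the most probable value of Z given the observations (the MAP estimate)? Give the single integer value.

argmax_v P(Z = v | obs) = 0

Enumerate traces; 4 have nonzero weight after conditioning:
  (Z=0, X=1, Y=0) weight 3/20
  (Z=0, X=1, Y=1) weight 3/20
  (Z=1, X=1, Y=0) weight 1/10
  (Z=1, X=1, Y=1) weight 1/10
Group by Z:
  weight(Z=0) = 3/10
  weight(Z=1) = 1/5
Total weight = 3/10 + 1/5 = 1/2
P(Z=0 | obs) = 3/10 / 1/2 = 3/5
P(Z=1 | obs) = 1/5 / 1/2 = 2/5
argmax = 0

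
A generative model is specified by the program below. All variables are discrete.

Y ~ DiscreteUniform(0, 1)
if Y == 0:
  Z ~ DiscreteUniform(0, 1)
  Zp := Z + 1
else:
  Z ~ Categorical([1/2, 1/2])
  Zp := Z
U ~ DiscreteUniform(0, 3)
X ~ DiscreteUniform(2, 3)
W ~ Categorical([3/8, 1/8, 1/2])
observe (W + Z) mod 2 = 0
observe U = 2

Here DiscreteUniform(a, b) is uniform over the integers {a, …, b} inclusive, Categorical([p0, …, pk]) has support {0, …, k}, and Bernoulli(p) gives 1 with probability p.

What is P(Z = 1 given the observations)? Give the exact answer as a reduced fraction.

P(Z = 1 | obs) = 1/8

Enumerate traces; 12 have nonzero weight after conditioning:
  (Y=0, Z=0, U=2, X=2, W=0) weight 3/256
  (Y=0, Z=0, U=2, X=2, W=2) weight 1/64
  (Y=0, Z=0, U=2, X=3, W=0) weight 3/256
  (Y=0, Z=0, U=2, X=3, W=2) weight 1/64
  (Y=0, Z=1, U=2, X=2, W=1) weight 1/256
  (Y=0, Z=1, U=2, X=3, W=1) weight 1/256
  (Y=1, Z=0, U=2, X=2, W=0) weight 3/256
  (Y=1, Z=0, U=2, X=2, W=2) weight 1/64
  … 4 more
Group by Z:
  weight(Z=0) = 7/64
  weight(Z=1) = 1/64
Total weight = 7/64 + 1/64 = 1/8
P(Z=0 | obs) = 7/64 / 1/8 = 7/8
P(Z=1 | obs) = 1/64 / 1/8 = 1/8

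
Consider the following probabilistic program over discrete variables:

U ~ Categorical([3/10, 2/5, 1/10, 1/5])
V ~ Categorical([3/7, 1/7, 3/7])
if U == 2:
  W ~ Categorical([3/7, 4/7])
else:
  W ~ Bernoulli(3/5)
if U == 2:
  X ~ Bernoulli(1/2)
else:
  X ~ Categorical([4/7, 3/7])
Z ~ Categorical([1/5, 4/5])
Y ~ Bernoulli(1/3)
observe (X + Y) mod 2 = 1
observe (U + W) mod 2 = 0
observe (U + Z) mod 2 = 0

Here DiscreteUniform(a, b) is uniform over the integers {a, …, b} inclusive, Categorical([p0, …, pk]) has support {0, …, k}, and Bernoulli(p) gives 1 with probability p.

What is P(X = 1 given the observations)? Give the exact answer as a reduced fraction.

P(X = 1 | obs) = 322/535

Enumerate traces; 24 have nonzero weight after conditioning:
  (U=0, V=0, W=0, X=0, Z=0, Y=1) weight 12/6125
  (U=0, V=0, W=0, X=1, Z=0, Y=0) weight 18/6125
  (U=0, V=1, W=0, X=0, Z=0, Y=1) weight 4/6125
  (U=0, V=1, W=0, X=1, Z=0, Y=0) weight 6/6125
  (U=0, V=2, W=0, X=0, Z=0, Y=1) weight 12/6125
  (U=0, V=2, W=0, X=1, Z=0, Y=0) weight 18/6125
  (U=1, V=0, W=1, X=0, Z=1, Y=1) weight 96/6125
  (U=1, V=0, W=1, X=1, Z=1, Y=0) weight 144/6125
  … 16 more
Group by X:
  weight(X=0) = 213/3500
  weight(X=1) = 23/250
Total weight = 213/3500 + 23/250 = 107/700
P(X=0 | obs) = 213/3500 / 107/700 = 213/535
P(X=1 | obs) = 23/250 / 107/700 = 322/535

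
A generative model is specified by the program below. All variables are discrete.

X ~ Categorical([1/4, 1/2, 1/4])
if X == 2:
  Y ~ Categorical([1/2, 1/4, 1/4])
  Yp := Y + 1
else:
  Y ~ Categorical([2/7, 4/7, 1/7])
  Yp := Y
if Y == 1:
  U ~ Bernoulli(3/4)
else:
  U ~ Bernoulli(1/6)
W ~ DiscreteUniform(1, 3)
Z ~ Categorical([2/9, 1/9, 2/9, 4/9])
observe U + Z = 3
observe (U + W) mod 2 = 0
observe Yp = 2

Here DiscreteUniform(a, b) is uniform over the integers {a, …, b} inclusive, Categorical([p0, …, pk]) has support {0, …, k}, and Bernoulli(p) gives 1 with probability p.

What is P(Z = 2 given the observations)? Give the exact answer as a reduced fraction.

Enumerate traces; 9 have nonzero weight after conditioning:
  (X=0, Y=2, U=0, W=2, Z=3) weight 5/1134
  (X=0, Y=2, U=1, W=1, Z=2) weight 1/2268
  (X=0, Y=2, U=1, W=3, Z=2) weight 1/2268
  (X=1, Y=2, U=0, W=2, Z=3) weight 5/567
  (X=1, Y=2, U=1, W=1, Z=2) weight 1/1134
  (X=1, Y=2, U=1, W=3, Z=2) weight 1/1134
  (X=2, Y=1, U=0, W=2, Z=3) weight 1/432
  (X=2, Y=1, U=1, W=1, Z=2) weight 1/288
  … 1 more
Group by Z:
  weight(Z=2) = 29/3024
  weight(Z=3) = 47/3024
Total weight = 29/3024 + 47/3024 = 19/756
P(Z=2 | obs) = 29/3024 / 19/756 = 29/76
P(Z=3 | obs) = 47/3024 / 19/756 = 47/76

P(Z = 2 | obs) = 29/76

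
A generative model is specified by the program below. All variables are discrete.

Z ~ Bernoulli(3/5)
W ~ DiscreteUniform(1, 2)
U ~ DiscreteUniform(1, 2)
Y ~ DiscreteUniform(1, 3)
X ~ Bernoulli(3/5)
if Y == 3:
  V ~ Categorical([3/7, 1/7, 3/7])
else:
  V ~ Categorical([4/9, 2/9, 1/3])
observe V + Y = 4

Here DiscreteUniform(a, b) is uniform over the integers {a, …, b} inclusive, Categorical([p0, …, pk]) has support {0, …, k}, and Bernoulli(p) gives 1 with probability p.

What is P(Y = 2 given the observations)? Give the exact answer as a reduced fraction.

P(Y = 2 | obs) = 7/10

Enumerate traces; 32 have nonzero weight after conditioning:
  (Z=0, W=1, U=1, Y=2, X=0, V=2) weight 1/225
  (Z=0, W=1, U=1, Y=2, X=1, V=2) weight 1/150
  (Z=0, W=1, U=1, Y=3, X=0, V=1) weight 1/525
  (Z=0, W=1, U=1, Y=3, X=1, V=1) weight 1/350
  (Z=0, W=1, U=2, Y=2, X=0, V=2) weight 1/225
  (Z=0, W=1, U=2, Y=2, X=1, V=2) weight 1/150
  (Z=0, W=1, U=2, Y=3, X=0, V=1) weight 1/525
  (Z=0, W=1, U=2, Y=3, X=1, V=1) weight 1/350
  … 24 more
Group by Y:
  weight(Y=2) = 1/9
  weight(Y=3) = 1/21
Total weight = 1/9 + 1/21 = 10/63
P(Y=2 | obs) = 1/9 / 10/63 = 7/10
P(Y=3 | obs) = 1/21 / 10/63 = 3/10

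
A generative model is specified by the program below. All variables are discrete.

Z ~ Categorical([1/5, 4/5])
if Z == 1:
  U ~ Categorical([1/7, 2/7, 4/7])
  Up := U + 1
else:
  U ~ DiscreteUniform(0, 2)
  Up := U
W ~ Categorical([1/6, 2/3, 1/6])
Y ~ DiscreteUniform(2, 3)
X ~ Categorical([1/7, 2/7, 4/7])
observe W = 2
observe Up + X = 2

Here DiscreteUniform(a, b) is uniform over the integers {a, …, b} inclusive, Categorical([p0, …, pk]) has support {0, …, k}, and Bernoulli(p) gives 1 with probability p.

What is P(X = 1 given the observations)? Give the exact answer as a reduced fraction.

P(X = 1 | obs) = 38/97

Enumerate traces; 10 have nonzero weight after conditioning:
  (Z=0, U=0, W=2, Y=2, X=2) weight 1/315
  (Z=0, U=0, W=2, Y=3, X=2) weight 1/315
  (Z=0, U=1, W=2, Y=2, X=1) weight 1/630
  (Z=0, U=1, W=2, Y=3, X=1) weight 1/630
  (Z=0, U=2, W=2, Y=2, X=0) weight 1/1260
  (Z=0, U=2, W=2, Y=3, X=0) weight 1/1260
  (Z=1, U=0, W=2, Y=2, X=1) weight 2/735
  (Z=1, U=0, W=2, Y=3, X=1) weight 2/735
  … 2 more
Group by X:
  weight(X=0) = 31/4410
  weight(X=1) = 19/2205
  weight(X=2) = 2/315
Total weight = 31/4410 + 19/2205 + 2/315 = 97/4410
P(X=0 | obs) = 31/4410 / 97/4410 = 31/97
P(X=1 | obs) = 19/2205 / 97/4410 = 38/97
P(X=2 | obs) = 2/315 / 97/4410 = 28/97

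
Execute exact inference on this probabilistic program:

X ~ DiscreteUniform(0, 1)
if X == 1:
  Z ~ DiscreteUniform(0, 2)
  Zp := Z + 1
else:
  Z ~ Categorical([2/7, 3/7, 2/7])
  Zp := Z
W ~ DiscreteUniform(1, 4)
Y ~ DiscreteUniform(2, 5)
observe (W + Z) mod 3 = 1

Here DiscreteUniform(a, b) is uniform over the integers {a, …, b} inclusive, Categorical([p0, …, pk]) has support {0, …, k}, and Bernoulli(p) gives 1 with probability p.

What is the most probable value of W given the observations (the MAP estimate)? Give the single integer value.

argmax_v P(W = v | obs) = 3

Enumerate traces; 32 have nonzero weight after conditioning:
  (X=0, Z=0, W=1, Y=2) weight 1/112
  (X=0, Z=0, W=1, Y=3) weight 1/112
  (X=0, Z=0, W=1, Y=4) weight 1/112
  (X=0, Z=0, W=1, Y=5) weight 1/112
  (X=0, Z=0, W=4, Y=2) weight 1/112
  (X=0, Z=0, W=4, Y=3) weight 1/112
  (X=0, Z=0, W=4, Y=4) weight 1/112
  (X=0, Z=0, W=4, Y=5) weight 1/112
  (X=0, Z=1, W=3, Y=2) weight 3/224
  (X=0, Z=2, W=2, Y=2) weight 1/112
  … 22 more
Group by W:
  weight(W=1) = 13/168
  weight(W=2) = 13/168
  weight(W=3) = 2/21
  weight(W=4) = 13/168
Total weight = 13/168 + 13/168 + 2/21 + 13/168 = 55/168
P(W=1 | obs) = 13/168 / 55/168 = 13/55
P(W=2 | obs) = 13/168 / 55/168 = 13/55
P(W=3 | obs) = 2/21 / 55/168 = 16/55
P(W=4 | obs) = 13/168 / 55/168 = 13/55
argmax = 3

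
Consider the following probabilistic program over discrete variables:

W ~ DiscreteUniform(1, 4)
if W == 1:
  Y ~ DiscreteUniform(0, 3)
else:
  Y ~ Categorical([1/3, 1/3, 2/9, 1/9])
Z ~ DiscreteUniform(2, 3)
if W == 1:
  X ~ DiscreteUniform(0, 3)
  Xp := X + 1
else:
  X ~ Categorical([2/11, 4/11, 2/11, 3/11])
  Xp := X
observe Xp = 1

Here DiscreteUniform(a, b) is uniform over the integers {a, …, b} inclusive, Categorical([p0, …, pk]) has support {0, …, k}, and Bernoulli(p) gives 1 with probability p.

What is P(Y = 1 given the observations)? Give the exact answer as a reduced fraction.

Enumerate traces; 32 have nonzero weight after conditioning:
  (W=1, Y=0, Z=2, X=0) weight 1/128
  (W=1, Y=0, Z=3, X=0) weight 1/128
  (W=1, Y=1, Z=2, X=0) weight 1/128
  (W=1, Y=1, Z=3, X=0) weight 1/128
  (W=1, Y=2, Z=2, X=0) weight 1/128
  (W=1, Y=2, Z=3, X=0) weight 1/128
  (W=1, Y=3, Z=2, X=0) weight 1/128
  (W=1, Y=3, Z=3, X=0) weight 1/128
  … 24 more
Group by Y:
  weight(Y=0) = 75/704
  weight(Y=1) = 75/704
  weight(Y=2) = 161/2112
  weight(Y=3) = 97/2112
Total weight = 75/704 + 75/704 + 161/2112 + 97/2112 = 59/176
P(Y=0 | obs) = 75/704 / 59/176 = 75/236
P(Y=1 | obs) = 75/704 / 59/176 = 75/236
P(Y=2 | obs) = 161/2112 / 59/176 = 161/708
P(Y=3 | obs) = 97/2112 / 59/176 = 97/708

P(Y = 1 | obs) = 75/236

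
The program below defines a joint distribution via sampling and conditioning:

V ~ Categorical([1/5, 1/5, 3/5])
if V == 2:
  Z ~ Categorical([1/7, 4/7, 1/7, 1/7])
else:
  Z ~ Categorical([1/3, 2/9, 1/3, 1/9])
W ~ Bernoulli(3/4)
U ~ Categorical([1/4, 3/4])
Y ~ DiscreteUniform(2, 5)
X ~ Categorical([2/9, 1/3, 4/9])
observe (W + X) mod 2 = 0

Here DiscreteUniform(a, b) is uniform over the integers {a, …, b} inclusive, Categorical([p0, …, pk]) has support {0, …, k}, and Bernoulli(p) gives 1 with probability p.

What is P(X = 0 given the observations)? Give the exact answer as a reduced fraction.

Enumerate traces; 288 have nonzero weight after conditioning:
  (V=0, Z=0, W=0, U=0, Y=2, X=0) weight 1/4320
  (V=0, Z=0, W=0, U=0, Y=2, X=2) weight 1/2160
  (V=0, Z=0, W=0, U=0, Y=3, X=0) weight 1/4320
  (V=0, Z=0, W=0, U=0, Y=3, X=2) weight 1/2160
  (V=0, Z=0, W=0, U=0, Y=4, X=0) weight 1/4320
  (V=0, Z=0, W=0, U=0, Y=4, X=2) weight 1/2160
  (V=0, Z=0, W=0, U=0, Y=5, X=0) weight 1/4320
  (V=0, Z=0, W=0, U=0, Y=5, X=2) weight 1/2160
  (V=0, Z=0, W=1, U=0, Y=2, X=1) weight 1/960
  … 279 more
Group by X:
  weight(X=0) = 1/18
  weight(X=1) = 1/4
  weight(X=2) = 1/9
Total weight = 1/18 + 1/4 + 1/9 = 5/12
P(X=0 | obs) = 1/18 / 5/12 = 2/15
P(X=1 | obs) = 1/4 / 5/12 = 3/5
P(X=2 | obs) = 1/9 / 5/12 = 4/15

P(X = 0 | obs) = 2/15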